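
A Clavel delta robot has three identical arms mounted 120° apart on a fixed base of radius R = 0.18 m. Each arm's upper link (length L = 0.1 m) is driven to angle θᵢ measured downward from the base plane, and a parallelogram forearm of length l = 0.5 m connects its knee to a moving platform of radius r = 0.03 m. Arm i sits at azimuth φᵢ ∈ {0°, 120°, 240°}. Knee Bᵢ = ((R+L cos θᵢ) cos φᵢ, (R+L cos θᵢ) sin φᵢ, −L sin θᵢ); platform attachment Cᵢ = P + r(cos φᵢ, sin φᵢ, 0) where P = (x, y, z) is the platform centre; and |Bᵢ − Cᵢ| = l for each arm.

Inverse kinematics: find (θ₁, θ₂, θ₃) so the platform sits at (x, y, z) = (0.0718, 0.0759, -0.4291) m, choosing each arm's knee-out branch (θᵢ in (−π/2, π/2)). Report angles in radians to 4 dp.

φ1=0.0° → target in arm frame (0.0718, 0.0759)
  A=0.0782, B=-0.4291, C=(l²−L²−A²−y'²−z²)/(2L)=0.2200
  √(A²+B²)=0.4362;  θ1 = -1.3905+1.0422 ≈ -0.3484
rotate P by −φ2: (0.0298, -0.1001, -0.4291)
  e−x'=0.1202;  (l²−L²−(e−x')²−y'²−z²)/2L = 0.1570
  γ=atan2(-0.4291,0.1202)=-1.2977;  ψ=arccos(0.3524)=1.2107;  θ2=γ+ψ≈-0.0871
arm 3 (φ=240.0°): x'=-0.1016, y'=0.0242
  A=0.2516, B=-0.4291, C=(l²−L²−A²−y'²−z²)/(2L)=-0.0402
  √(A²+B²)=0.4974;  θ3 = -1.0404+1.6516 ≈ 0.6112

θ₁ = -0.3484, θ₂ = -0.0871, θ₃ = 0.6112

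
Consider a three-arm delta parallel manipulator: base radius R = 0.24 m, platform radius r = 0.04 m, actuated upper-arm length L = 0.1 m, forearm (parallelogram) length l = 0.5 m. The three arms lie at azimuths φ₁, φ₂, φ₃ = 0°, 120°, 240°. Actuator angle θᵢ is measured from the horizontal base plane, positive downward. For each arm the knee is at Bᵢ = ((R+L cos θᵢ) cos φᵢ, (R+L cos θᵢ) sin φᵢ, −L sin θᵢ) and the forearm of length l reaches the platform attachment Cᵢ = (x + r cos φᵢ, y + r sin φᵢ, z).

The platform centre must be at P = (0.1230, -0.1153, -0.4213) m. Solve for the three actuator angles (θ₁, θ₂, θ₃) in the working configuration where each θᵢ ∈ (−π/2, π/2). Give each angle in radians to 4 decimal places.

rotate P by −φ1: (0.1230, -0.1153, -0.4213)
  A cos θ + B sin θ = C:  0.0770·cos θ + -0.4213·sin θ = 0.2164
  γ=atan2(-0.4213,0.0770)=-1.3900;  ψ=arccos(0.5053)=1.0410;  θ1=γ+ψ≈-0.3490
φ2=120.0° → target in arm frame (-0.1614, -0.0489)
  e−x'=0.3614;  (l²−L²−(e−x')²−y'²−z²)/2L = -0.3523
  √(A²+B²)=0.5550;  θ2 = -0.8618+2.2584 ≈ 1.3966
rotate P by −φ3: (0.0384, 0.1642, -0.4213)
  A=0.1616, B=-0.4213, C=(l²−L²−A²−y'²−z²)/(2L)=0.0471
  θ3 = atan2(B,A) + arccos(C/0.4512) = 0.2617

θ₁ = -0.3490, θ₂ = 1.3966, θ₃ = 0.2617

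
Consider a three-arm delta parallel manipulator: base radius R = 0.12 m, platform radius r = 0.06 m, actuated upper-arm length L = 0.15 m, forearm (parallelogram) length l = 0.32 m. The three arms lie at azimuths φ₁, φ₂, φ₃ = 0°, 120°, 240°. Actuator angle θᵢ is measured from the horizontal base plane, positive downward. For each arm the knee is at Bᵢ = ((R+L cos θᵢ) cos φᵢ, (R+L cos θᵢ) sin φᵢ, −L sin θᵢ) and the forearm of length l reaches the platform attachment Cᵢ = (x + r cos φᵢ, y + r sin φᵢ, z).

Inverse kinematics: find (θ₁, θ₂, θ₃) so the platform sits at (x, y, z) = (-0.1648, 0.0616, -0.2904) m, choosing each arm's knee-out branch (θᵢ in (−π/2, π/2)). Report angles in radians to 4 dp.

rotate P by −φ1: (-0.1648, 0.0616, -0.2904)
  A=0.2248, B=-0.2904, C=(l²−L²−A²−y'²−z²)/(2L)=-0.1959
  γ=atan2(-0.2904,0.2248)=-0.9120;  ψ=arccos(-0.5334)=2.1334;  θ1=γ+ψ≈1.2213
rotate P by −φ2: (0.1357, 0.1119, -0.2904)
  e−x'=-0.0757;  (l²−L²−(e−x')²−y'²−z²)/2L = -0.0757
  θ2 = atan2(B,A) + arccos(C/0.3001) = -0.0003
φ3=240.0° → target in arm frame (0.0291, -0.1735)
  A=0.0309, B=-0.2904, C=(l²−L²−A²−y'²−z²)/(2L)=-0.1183
  θ3 = atan2(B,A) + arccos(C/0.2920) = 0.5233

θ₁ = 1.2213, θ₂ = -0.0003, θ₃ = 0.5233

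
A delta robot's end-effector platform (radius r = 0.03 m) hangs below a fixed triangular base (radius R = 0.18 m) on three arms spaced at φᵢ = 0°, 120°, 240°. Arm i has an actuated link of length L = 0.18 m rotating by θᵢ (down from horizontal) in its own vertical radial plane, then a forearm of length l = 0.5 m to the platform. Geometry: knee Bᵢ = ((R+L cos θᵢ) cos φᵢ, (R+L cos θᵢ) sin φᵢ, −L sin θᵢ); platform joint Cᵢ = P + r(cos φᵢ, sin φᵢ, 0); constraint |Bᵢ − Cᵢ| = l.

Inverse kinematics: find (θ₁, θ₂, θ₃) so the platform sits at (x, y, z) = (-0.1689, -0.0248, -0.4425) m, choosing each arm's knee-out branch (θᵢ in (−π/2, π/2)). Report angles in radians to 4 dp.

θ₁ = 1.0470, θ₂ = 0.2617, θ₃ = 0.0872

arm 1 (φ=0.0°): x'=-0.1689, y'=-0.0248
  A=0.3189, B=-0.4425, C=(l²−L²−A²−y'²−z²)/(2L)=-0.2237
  γ=atan2(-0.4425,0.3189)=-0.9463;  ψ=arccos(-0.4101)=1.9933;  θ1=γ+ψ≈1.0470
φ2=120.0° → target in arm frame (0.0630, 0.1587)
  A cos θ + B sin θ = C:  0.0870·cos θ + -0.4425·sin θ = -0.0304
  √(A²+B²)=0.4510;  θ2 = -1.3766+1.6383 ≈ 0.2617
rotate P by −φ3: (0.1059, -0.1339, -0.4425)
  A cos θ + B sin θ = C:  0.0441·cos θ + -0.4425·sin θ = 0.0054
  √(A²+B²)=0.4447;  θ3 = -1.4715+1.5587 ≈ 0.0872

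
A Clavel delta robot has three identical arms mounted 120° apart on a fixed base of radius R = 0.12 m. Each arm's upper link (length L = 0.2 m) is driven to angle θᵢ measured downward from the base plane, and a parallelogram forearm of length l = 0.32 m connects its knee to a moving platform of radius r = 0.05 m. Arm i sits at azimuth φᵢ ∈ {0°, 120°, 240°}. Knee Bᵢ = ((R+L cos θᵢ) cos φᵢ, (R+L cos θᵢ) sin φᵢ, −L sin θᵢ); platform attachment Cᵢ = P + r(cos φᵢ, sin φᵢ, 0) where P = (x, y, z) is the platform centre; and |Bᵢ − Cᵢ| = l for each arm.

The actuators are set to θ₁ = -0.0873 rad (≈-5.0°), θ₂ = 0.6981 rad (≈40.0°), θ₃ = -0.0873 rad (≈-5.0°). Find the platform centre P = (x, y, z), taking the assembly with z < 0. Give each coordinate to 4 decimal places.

(0.0447, -0.0774, -0.1970)

O1 = (0.2692·cos0.0°, 0.2692·sin0.0°, 0.0174) = (0.2692, 0.0000, 0.0174)
φ2=120.0°: virtual centre (-0.1116, 0.1933, -0.1286), radius l
arm 3 at φ=240.0°: (R−r)+L cos θ3 = 0.2692;  O3 = (-0.1346, -0.2332, 0.0174)
subtract pairs → two planes through P
linear system: -0.7617x+0.3866y = -0.0064−-0.2920z; -0.8077x+-0.4663y = 0.0000−0.0000z
det = 0.6675;  x = 0.0045+-0.2040z,  y = -0.0078+0.3533z
into |P−O₁|² = l²: 1.1665z² + 0.0676z + -0.0319 = 0;  Δ = 0.1536;  z = -0.1970 or 0.1390 → z<0 root = -0.1970
x = 0.0447, y = -0.0774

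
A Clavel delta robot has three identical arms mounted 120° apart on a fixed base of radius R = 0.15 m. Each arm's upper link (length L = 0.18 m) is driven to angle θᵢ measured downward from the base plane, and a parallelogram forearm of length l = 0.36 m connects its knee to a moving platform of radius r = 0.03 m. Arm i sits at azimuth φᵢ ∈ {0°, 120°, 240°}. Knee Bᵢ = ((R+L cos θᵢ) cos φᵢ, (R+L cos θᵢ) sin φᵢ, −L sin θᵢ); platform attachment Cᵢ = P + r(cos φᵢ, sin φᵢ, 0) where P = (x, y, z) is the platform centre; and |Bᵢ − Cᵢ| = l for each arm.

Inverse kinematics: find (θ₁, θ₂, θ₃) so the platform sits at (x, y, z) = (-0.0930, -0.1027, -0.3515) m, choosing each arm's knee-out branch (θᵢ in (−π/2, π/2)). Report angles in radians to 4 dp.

θ₁ = 1.1344, θ₂ = 0.9601, θ₃ = 0.1745

rotate P by −φ1: (-0.0930, -0.1027, -0.3515)
  A cos θ + B sin θ = C:  0.2130·cos θ + -0.3515·sin θ = -0.2285
  γ=atan2(-0.3515,0.2130)=-1.0260;  ψ=arccos(-0.5560)=2.1604;  θ1=γ+ψ≈1.1344
arm 2 (φ=120.0°): x'=-0.0424, y'=0.1319
  A cos θ + B sin θ = C:  0.1624·cos θ + -0.3515·sin θ = -0.1948
  √(A²+B²)=0.3872;  θ2 = -1.1379+2.0980 ≈ 0.9601
rotate P by −φ3: (0.1354, -0.0292, -0.3515)
  A=-0.0154, B=-0.3515, C=(l²−L²−A²−y'²−z²)/(2L)=-0.0762
  γ=atan2(-0.3515,-0.0154)=-1.6147;  ψ=arccos(-0.2167)=1.7892;  θ3=γ+ψ≈0.1745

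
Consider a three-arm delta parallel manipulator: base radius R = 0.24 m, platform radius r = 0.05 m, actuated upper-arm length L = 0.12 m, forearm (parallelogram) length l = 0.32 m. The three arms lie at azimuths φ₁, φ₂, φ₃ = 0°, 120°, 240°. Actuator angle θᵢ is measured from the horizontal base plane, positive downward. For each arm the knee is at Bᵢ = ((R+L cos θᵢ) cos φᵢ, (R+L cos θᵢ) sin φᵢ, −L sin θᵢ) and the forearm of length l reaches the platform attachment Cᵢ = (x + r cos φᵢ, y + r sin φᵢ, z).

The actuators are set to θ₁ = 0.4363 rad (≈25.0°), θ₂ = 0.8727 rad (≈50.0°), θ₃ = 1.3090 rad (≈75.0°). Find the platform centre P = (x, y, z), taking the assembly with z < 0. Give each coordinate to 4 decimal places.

O1 = (0.2988·cos0.0°, 0.2988·sin0.0°, -0.0507) = (0.2988, 0.0000, -0.0507)
O2 = (0.2671·cos120.0°, 0.2671·sin120.0°, -0.0919) = (-0.1336, 0.2313, -0.0919)
arm 3 at φ=240.0°: e+L cos θ3 = 0.2211;  O3 = (-0.1105, -0.1914, -0.1159)
eliminate P² terms by subtracting sphere 1 from 2 and 3
linear system: -0.8646x+0.4627y = -0.0120−-0.0824z; -0.8186x+-0.3829y = -0.0295−-0.1304z
det = 0.7098;  x = 0.0257+-0.1295z,  y = 0.0221+-0.0638z
into |P−O₁|² = l²: 1.0208z² + 0.1693z + -0.0248 = 0;  Δ = 0.1299;  z = -0.2595 or 0.0936 → z<0 root = -0.2595
x = 0.0593, y = 0.0387

(0.0593, 0.0387, -0.2595)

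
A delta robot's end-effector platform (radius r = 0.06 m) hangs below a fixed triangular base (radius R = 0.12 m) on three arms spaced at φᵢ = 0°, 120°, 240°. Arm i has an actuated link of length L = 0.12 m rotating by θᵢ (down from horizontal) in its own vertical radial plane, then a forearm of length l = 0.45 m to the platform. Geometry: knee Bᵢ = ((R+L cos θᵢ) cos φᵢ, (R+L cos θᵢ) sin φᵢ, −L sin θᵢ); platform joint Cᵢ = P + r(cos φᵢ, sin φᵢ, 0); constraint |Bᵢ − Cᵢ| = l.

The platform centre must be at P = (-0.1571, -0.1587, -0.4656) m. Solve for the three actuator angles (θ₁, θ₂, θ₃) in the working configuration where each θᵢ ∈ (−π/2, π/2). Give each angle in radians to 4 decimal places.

φ1=0.0° → target in arm frame (-0.1571, -0.1587)
  A cos θ + B sin θ = C:  0.2171·cos θ + -0.4656·sin θ = -0.4208
  θ1 = atan2(B,A) + arccos(C/0.5137) = 1.3963
arm 2 (φ=120.0°): x'=-0.0589, y'=0.2154
  A=0.1189, B=-0.4656, C=(l²−L²−A²−y'²−z²)/(2L)=-0.3717
  θ2 = atan2(B,A) + arccos(C/0.4805) = 1.1345
rotate P by −φ3: (0.2160, -0.0567, -0.4656)
  A cos θ + B sin θ = C:  -0.1560·cos θ + -0.4656·sin θ = -0.2343
  γ=atan2(-0.4656,-0.1560)=-1.8941;  ψ=arccos(-0.4771)=2.0682;  θ3=γ+ψ≈0.1741

θ₁ = 1.3963, θ₂ = 1.1345, θ₃ = 0.1741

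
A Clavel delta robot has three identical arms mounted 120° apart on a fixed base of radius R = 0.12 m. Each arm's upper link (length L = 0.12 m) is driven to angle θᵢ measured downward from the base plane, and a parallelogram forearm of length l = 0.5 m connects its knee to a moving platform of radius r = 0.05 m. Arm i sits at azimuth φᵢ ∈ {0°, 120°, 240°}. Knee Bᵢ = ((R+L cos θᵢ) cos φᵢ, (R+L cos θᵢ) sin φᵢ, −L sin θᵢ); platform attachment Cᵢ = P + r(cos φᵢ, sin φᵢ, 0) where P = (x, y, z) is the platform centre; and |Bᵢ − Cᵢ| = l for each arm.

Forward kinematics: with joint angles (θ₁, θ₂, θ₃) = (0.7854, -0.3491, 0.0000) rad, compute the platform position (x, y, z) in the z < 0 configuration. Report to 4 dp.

arm 1 at φ=0.0°: e+L cos θ1 = 0.1549;  S1 = (0.1549, 0.0000, -0.0849)
S2 = (0.1828·cos120.0°, 0.1828·sin120.0°, 0.0410) = (-0.0914, 0.1583, 0.0410)
S3 = (0.1900·cos240.0°, 0.1900·sin240.0°, 0.0000) = (-0.0950, -0.1645, 0.0000)
subtract pairs → two planes through P
linear system: -0.4925x+0.3166y = 0.0039−0.2518z; -0.4997x+-0.3291y = 0.0049−0.1697z
Cramer: x(z) = -0.0089+0.4265z;  y(z) = -0.0015-0.1319z
into |P−S₁|² = l²: 1.1993z² + 0.0304z + -0.2160 = 0;  Δ = 1.0371;  z = -0.4373 or 0.4119 → z<0 root = -0.4373
x = -0.1954, y = 0.0562

(-0.1954, 0.0562, -0.4373)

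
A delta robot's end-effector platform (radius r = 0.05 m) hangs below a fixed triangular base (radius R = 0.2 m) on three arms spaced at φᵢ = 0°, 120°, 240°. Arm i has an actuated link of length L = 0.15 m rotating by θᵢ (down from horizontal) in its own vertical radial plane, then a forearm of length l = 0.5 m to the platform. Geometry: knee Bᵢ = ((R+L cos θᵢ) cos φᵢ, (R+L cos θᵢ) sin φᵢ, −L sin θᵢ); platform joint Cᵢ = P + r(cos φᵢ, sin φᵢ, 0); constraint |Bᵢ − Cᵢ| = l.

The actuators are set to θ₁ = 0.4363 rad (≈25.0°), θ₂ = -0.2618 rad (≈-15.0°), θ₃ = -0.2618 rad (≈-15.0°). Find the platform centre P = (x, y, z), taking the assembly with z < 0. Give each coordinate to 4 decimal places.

arm 1 at φ=0.0°: ρ1 = 0.2859;  O1 = (0.2859, 0.0000, -0.0634)
O2 = (0.2949·cos120.0°, 0.2949·sin120.0°, 0.0388) = (-0.1474, 0.2554, 0.0388)
arm 3 at φ=240.0°: ρ3 = 0.2949;  O3 = (-0.1474, -0.2554, 0.0388)
subtract pairs → two planes through P
[-0.8668 0.5108 0.2044]·P = 0.0027;  [-0.8668 -0.5108 0.2044]·P = 0.0027
Cramer: x(z) = -0.0031+0.2358z;  y(z) = 0.0000-0.0000z
quadratic in z: (1.0556)z²+(-0.0096)z+(-0.1624)=0, √Δ=0.8282 → z ∈ {-0.3878, 0.3968}; z = -0.3878 (taking z<0)
x = -0.0945, y = 0.0000

(-0.0945, 0.0000, -0.3878)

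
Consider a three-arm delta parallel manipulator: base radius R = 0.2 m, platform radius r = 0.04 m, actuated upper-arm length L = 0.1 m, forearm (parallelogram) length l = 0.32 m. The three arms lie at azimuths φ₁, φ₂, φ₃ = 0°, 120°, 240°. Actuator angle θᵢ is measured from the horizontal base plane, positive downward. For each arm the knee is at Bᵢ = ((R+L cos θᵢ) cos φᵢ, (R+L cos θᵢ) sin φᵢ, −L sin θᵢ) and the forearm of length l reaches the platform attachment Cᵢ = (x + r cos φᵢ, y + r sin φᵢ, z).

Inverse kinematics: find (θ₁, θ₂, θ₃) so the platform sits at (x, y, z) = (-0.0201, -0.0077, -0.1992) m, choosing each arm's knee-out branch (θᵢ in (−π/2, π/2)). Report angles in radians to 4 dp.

θ₁ = 0.3490, θ₂ = 0.0871, θ₃ = -0.0869

arm 1 (φ=0.0°): x'=-0.0201, y'=-0.0077
  e−x'=0.1801;  (l²−L²−(e−x')²−y'²−z²)/2L = 0.1011
  θ1 = atan2(B,A) + arccos(C/0.2685) = 0.3490
rotate P by −φ2: (0.0034, 0.0213, -0.1992)
  e−x'=0.1566;  (l²−L²−(e−x')²−y'²−z²)/2L = 0.1387
  θ2 = atan2(B,A) + arccos(C/0.2534) = 0.0871
rotate P by −φ3: (0.0167, -0.0136, -0.1992)
  e−x'=0.1433;  (l²−L²−(e−x')²−y'²−z²)/2L = 0.1600
  θ3 = atan2(B,A) + arccos(C/0.2454) = -0.0869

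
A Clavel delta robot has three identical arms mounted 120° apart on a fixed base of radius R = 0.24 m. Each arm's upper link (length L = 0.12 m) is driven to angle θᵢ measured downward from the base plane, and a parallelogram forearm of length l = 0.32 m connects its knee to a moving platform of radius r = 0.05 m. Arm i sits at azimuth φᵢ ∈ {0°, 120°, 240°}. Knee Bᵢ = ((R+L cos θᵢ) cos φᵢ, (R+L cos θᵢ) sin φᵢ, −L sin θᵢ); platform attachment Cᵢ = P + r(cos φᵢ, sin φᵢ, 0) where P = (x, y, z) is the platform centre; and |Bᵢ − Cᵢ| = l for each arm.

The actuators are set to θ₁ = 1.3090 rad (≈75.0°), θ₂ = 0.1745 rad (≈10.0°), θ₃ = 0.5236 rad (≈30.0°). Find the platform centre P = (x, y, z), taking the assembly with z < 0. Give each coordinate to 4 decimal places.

arm 1 at φ=0.0°: e+L cos θ1 = 0.2211;  centre 1 = (0.2211, 0.0000, -0.1159)
centre 2 = (0.3082·cos120.0°, 0.3082·sin120.0°, -0.0208) = (-0.1541, 0.2669, -0.0208)
arm 3 at φ=240.0°: e+L cos θ3 = 0.2939;  centre 3 = (-0.1470, -0.2545, -0.0600)
subtract pairs → two planes through P
plane₁₂: -0.7503x+0.5338y+0.1902z = 0.0331
det = 0.7748;  x = -0.0408+0.2020z,  y = 0.0046+-0.0724z
sphere 1 gives Az²+Bz+C=0 with A=1.0460, B=0.1254, C=-0.0204;  B²−4AC=0.1009;  roots -0.2118, 0.0919;  negative root z = -0.2118
x = -0.0836, y = 0.0200

(-0.0836, 0.0200, -0.2118)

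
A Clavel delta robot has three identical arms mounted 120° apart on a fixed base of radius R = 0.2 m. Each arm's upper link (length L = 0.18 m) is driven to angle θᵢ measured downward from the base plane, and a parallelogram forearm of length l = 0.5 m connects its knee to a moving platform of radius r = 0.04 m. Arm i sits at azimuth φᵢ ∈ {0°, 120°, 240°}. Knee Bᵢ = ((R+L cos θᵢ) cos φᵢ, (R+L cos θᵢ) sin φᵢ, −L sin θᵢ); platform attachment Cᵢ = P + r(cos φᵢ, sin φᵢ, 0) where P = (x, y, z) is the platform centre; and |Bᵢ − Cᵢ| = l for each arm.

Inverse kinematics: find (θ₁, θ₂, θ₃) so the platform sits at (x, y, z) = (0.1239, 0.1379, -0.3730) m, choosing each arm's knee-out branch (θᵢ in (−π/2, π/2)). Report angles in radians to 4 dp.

θ₁ = -0.3492, θ₂ = 0.0001, θ₃ = 0.9601

φ1=0.0° → target in arm frame (0.1239, 0.1379)
  A cos θ + B sin θ = C:  0.0361·cos θ + -0.3730·sin θ = 0.1615
  γ=atan2(-0.3730,0.0361)=-1.4743;  ψ=arccos(0.4310)=1.1251;  θ1=γ+ψ≈-0.3492
φ2=120.0° → target in arm frame (0.0575, -0.1763)
  A=0.1025, B=-0.3730, C=(l²−L²−A²−y'²−z²)/(2L)=0.1025
  √(A²+B²)=0.3868;  θ2 = -1.3026+1.3027 ≈ 0.0001
arm 3 (φ=240.0°): x'=-0.1814, y'=0.0384
  A=0.3414, B=-0.3730, C=(l²−L²−A²−y'²−z²)/(2L)=-0.1098
  γ=atan2(-0.3730,0.3414)=-0.8296;  ψ=arccos(-0.2172)=1.7897;  θ3=γ+ψ≈0.9601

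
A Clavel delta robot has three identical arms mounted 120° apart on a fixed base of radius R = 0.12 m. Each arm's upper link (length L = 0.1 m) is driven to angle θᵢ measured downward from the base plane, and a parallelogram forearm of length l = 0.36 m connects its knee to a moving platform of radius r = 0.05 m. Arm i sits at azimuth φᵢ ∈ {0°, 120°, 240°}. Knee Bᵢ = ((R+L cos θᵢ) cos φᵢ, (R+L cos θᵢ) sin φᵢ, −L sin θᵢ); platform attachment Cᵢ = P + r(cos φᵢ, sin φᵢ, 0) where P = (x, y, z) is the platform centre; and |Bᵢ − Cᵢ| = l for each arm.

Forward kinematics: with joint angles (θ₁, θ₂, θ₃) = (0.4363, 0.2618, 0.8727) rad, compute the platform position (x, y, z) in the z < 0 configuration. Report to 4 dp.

(0.0217, 0.0810, -0.3644)

arm 1 at φ=0.0°: (R−r)+L cos θ1 = 0.1606;  S1 = (0.1606, 0.0000, -0.0423)
φ2=120.0°: virtual centre (-0.0833, 0.1443, -0.0259), radius l
arm 3 at φ=240.0°: (R−r)+L cos θ3 = 0.1343;  S3 = (-0.0671, -0.1163, -0.0766)
subtract pairs → two planes through P
[-0.4879 0.2885 0.0328]·P = 0.0008;  [-0.4555 -0.2326 -0.0687]·P = -0.0037
Cramer: x(z) = 0.0036-0.0498z;  y(z) = 0.0089-0.1978z
quadratic in z: (1.0416)z²+(0.0967)z+(-0.1031)=0, √Δ=0.6624 → z ∈ {-0.3644, 0.2716}; z = -0.3644 (taking z<0)
x = 0.0217, y = 0.0810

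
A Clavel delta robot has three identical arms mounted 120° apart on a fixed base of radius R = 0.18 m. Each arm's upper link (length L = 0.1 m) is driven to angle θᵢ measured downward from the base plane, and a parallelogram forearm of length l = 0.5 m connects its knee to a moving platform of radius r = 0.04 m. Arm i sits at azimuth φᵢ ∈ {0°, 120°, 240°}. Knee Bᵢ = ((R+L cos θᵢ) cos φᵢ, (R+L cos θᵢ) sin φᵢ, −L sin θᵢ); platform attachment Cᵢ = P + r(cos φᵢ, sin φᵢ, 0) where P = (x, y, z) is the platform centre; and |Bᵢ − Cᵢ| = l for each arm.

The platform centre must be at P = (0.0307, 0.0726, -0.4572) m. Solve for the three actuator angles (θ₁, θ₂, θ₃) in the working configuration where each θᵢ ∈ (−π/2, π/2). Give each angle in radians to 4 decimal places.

φ1=0.0° → target in arm frame (0.0307, 0.0726)
  A cos θ + B sin θ = C:  0.1093·cos θ + -0.4572·sin θ = 0.0688
  θ1 = atan2(B,A) + arccos(C/0.4701) = 0.0879
arm 2 (φ=120.0°): x'=0.0475, y'=-0.0629
  A cos θ + B sin θ = C:  0.0925·cos θ + -0.4572·sin θ = 0.0923
  θ2 = atan2(B,A) + arccos(C/0.4665) = 0.0004
rotate P by −φ3: (-0.0782, -0.0097, -0.4572)
  e−x'=0.2182;  (l²−L²−(e−x')²−y'²−z²)/2L = -0.0837
  θ3 = atan2(B,A) + arccos(C/0.5066) = 0.6114

θ₁ = 0.0879, θ₂ = 0.0004, θ₃ = 0.6114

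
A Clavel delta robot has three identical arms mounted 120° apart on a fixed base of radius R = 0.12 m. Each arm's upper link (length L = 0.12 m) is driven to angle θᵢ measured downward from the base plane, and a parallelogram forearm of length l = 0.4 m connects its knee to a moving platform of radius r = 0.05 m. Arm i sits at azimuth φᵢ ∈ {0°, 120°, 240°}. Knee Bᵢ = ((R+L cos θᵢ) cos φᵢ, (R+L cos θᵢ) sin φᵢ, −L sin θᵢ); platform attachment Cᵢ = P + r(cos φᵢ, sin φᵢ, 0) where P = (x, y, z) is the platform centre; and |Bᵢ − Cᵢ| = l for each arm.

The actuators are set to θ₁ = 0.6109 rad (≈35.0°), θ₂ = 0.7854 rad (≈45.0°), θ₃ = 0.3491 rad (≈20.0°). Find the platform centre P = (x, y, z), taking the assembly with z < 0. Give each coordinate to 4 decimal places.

arm 1 at φ=0.0°: (R−r)+L cos θ1 = 0.1683;  O1 = (0.1683, 0.0000, -0.0688)
arm 2 at φ=120.0°: (R−r)+L cos θ2 = 0.1549;  O2 = (-0.0774, 0.1341, -0.0849)
O3 = (0.1828·cos240.0°, 0.1828·sin240.0°, -0.0410) = (-0.0914, -0.1583, -0.0410)
eliminate P² terms by subtracting sphere 1 from 2 and 3
linear system: -0.4914x+0.2682y = -0.0019−-0.0320z; -0.5194x+-0.3166y = 0.0020−0.0556z
det = 0.2949;  x = 0.0002+0.0162z,  y = -0.0067+0.1491z
quadratic in z: (1.0225)z²+(0.1302)z+(-0.1270)=0, √Δ=0.7323 → z ∈ {-0.4218, 0.2944}; z = -0.4218 (taking z<0)
x = -0.0066, y = -0.0696

(-0.0066, -0.0696, -0.4218)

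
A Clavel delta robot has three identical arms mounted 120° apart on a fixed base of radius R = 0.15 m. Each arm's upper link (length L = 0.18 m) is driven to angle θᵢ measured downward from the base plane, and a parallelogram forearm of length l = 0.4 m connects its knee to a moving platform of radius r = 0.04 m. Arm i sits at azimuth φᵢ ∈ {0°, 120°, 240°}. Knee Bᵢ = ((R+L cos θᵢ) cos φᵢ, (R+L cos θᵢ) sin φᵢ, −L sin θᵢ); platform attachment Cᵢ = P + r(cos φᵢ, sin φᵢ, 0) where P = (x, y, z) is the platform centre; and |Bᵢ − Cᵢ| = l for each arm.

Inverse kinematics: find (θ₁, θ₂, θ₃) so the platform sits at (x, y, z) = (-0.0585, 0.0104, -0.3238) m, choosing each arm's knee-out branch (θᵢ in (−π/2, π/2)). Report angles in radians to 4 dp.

rotate P by −φ1: (-0.0585, 0.0104, -0.3238)
  A cos θ + B sin θ = C:  0.1685·cos θ + -0.3238·sin θ = -0.0160
  √(A²+B²)=0.3650;  θ1 = -1.0910+1.6145 ≈ 0.5236
φ2=120.0° → target in arm frame (0.0383, 0.0455)
  A cos θ + B sin θ = C:  0.0717·cos θ + -0.3238·sin θ = 0.0432
  θ2 = atan2(B,A) + arccos(C/0.3317) = 0.0875
φ3=240.0° → target in arm frame (0.0202, -0.0559)
  e−x'=0.0898;  (l²−L²−(e−x')²−y'²−z²)/2L = 0.0322
  γ=atan2(-0.3238,0.0898)=-1.3004;  ψ=arccos(0.0957)=1.4749;  θ3=γ+ψ≈0.1746

θ₁ = 0.5236, θ₂ = 0.0875, θ₃ = 0.1746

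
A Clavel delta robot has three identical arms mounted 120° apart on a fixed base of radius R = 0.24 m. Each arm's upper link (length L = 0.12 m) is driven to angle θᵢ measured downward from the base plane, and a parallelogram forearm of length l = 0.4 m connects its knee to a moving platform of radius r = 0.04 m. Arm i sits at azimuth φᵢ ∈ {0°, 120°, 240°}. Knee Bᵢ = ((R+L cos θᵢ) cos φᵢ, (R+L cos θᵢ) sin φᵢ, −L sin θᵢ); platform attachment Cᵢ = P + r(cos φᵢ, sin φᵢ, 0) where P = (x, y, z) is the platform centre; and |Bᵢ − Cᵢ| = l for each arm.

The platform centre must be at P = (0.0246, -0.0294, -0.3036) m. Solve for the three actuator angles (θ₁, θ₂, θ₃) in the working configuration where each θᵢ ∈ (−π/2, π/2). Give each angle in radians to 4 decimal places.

φ1=0.0° → target in arm frame (0.0246, -0.0294)
  e−x'=0.1754;  (l²−L²−(e−x')²−y'²−z²)/2L = 0.0908
  √(A²+B²)=0.3506;  θ1 = -1.0469+1.3088 ≈ 0.2619
rotate P by −φ2: (-0.0378, -0.0066, -0.3036)
  A cos θ + B sin θ = C:  0.2378·cos θ + -0.3036·sin θ = -0.0131
  γ=atan2(-0.3036,0.2378)=-0.9064;  ψ=arccos(-0.0340)=1.6048;  θ2=γ+ψ≈0.6984
arm 3 (φ=240.0°): x'=0.0132, y'=0.0360
  e−x'=0.1868;  (l²−L²−(e−x')²−y'²−z²)/2L = 0.0718
  γ=atan2(-0.3036,0.1868)=-1.0191;  ψ=arccos(0.2013)=1.3681;  θ3=γ+ψ≈0.3490

θ₁ = 0.2619, θ₂ = 0.6984, θ₃ = 0.3490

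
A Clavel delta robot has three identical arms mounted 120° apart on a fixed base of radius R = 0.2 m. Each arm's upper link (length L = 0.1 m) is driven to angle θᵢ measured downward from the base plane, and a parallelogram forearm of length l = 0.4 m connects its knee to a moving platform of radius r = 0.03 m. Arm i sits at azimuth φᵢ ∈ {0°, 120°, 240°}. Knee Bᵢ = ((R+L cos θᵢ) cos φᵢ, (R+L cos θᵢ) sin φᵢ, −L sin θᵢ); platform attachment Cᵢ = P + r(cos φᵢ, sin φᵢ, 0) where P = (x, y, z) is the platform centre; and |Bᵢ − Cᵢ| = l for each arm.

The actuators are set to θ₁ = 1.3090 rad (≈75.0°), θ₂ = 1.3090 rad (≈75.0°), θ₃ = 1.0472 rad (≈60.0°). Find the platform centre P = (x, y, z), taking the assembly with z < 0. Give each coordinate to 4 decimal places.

S1 = (0.1959·cos0.0°, 0.1959·sin0.0°, -0.0966) = (0.1959, 0.0000, -0.0966)
S2 = (0.1959·cos120.0°, 0.1959·sin120.0°, -0.0966) = (-0.0979, 0.1696, -0.0966)
arm 3 at φ=240.0°: ρ3 = 0.2200;  S3 = (-0.1100, -0.1905, -0.0866)
|S₂|²−|S₁|² = 0.0000;  |S₃|²−|S₁|² = 0.0082
linear system: -0.5876x+0.3393y = 0.0000−0.0000z; -0.6118x+-0.3811y = 0.0082−0.0200z
Cramer: x(z) = -0.0064+0.0157z;  y(z) = -0.0112+0.0272z
quadratic in z: (1.0010)z²+(0.1862)z+(-0.1096)=0, √Δ=0.6881 → z ∈ {-0.4368, 0.2507}; z = -0.4368 (taking z<0)
x = -0.0133, y = -0.0231

(-0.0133, -0.0231, -0.4368)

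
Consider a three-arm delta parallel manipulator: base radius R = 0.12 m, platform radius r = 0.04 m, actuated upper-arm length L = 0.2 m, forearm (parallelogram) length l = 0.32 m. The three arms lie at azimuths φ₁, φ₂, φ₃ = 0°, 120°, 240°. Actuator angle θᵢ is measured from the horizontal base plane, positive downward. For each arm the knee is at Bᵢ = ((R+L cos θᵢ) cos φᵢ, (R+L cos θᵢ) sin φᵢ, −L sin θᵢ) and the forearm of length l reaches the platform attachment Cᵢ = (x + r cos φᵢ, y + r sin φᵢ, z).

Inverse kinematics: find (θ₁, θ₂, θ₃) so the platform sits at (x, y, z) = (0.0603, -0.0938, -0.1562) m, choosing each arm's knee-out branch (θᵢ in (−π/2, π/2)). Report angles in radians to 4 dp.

φ1=0.0° → target in arm frame (0.0603, -0.0938)
  A cos θ + B sin θ = C:  0.0197·cos θ + -0.1562·sin θ = 0.0720
  γ=atan2(-0.1562,0.0197)=-1.4453;  ψ=arccos(0.4576)=1.0955;  θ1=γ+ψ≈-0.3498
φ2=120.0° → target in arm frame (-0.1114, -0.0053)
  e−x'=0.1914;  (l²−L²−(e−x')²−y'²−z²)/2L = 0.0034
  √(A²+B²)=0.2470;  θ2 = -0.6845+1.5572 ≈ 0.8727
φ3=240.0° → target in arm frame (0.0511, 0.0991)
  A cos θ + B sin θ = C:  0.0289·cos θ + -0.1562·sin θ = 0.0684
  √(A²+B²)=0.1589;  θ3 = -1.3877+1.1260 ≈ -0.2617

θ₁ = -0.3498, θ₂ = 0.8727, θ₃ = -0.2617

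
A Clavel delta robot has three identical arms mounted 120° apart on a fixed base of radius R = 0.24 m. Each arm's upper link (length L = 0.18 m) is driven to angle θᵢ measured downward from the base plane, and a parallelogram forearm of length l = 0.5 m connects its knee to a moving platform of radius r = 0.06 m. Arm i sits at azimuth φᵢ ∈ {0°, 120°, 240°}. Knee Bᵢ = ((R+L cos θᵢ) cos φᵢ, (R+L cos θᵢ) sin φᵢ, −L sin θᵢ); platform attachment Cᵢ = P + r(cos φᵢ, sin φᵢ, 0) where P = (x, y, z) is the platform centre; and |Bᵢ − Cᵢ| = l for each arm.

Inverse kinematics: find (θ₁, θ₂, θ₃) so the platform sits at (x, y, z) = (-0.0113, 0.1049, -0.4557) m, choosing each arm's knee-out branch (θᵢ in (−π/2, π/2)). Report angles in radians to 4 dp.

φ1=0.0° → target in arm frame (-0.0113, 0.1049)
  e−x'=0.1913;  (l²−L²−(e−x')²−y'²−z²)/2L = -0.1046
  θ1 = atan2(B,A) + arccos(C/0.4942) = 0.6107
arm 2 (φ=120.0°): x'=0.0965, y'=-0.0427
  A cos θ + B sin θ = C:  0.0835·cos θ + -0.4557·sin θ = 0.0032
  √(A²+B²)=0.4633;  θ2 = -1.3896+1.5639 ≈ 0.1744
arm 3 (φ=240.0°): x'=-0.0852, y'=-0.0622
  A=0.2652, B=-0.4557, C=(l²−L²−A²−y'²−z²)/(2L)=-0.1785
  θ3 = atan2(B,A) + arccos(C/0.5272) = 0.8724

θ₁ = 0.6107, θ₂ = 0.1744, θ₃ = 0.8724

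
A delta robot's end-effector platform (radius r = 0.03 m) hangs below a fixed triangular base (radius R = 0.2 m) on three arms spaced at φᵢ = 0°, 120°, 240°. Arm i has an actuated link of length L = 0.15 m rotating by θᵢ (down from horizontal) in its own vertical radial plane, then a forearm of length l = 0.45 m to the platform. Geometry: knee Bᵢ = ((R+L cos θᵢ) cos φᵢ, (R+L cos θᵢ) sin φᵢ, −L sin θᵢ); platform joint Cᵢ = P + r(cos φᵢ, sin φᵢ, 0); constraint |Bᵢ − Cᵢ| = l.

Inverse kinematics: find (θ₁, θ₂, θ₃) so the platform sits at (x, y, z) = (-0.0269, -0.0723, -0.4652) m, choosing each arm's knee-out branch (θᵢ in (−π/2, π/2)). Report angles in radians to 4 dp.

θ₁ = 0.9597, θ₂ = 1.0471, θ₃ = 0.5238

rotate P by −φ1: (-0.0269, -0.0723, -0.4652)
  A cos θ + B sin θ = C:  0.1969·cos θ + -0.4652·sin θ = -0.2680
  √(A²+B²)=0.5052;  θ1 = -1.1704+2.1301 ≈ 0.9597
φ2=120.0° → target in arm frame (-0.0492, 0.0594)
  A cos θ + B sin θ = C:  0.2192·cos θ + -0.4652·sin θ = -0.2933
  √(A²+B²)=0.5142;  θ2 = -1.1305+2.1776 ≈ 1.0471
φ3=240.0° → target in arm frame (0.0761, 0.0129)
  A=0.0939, B=-0.4652, C=(l²−L²−A²−y'²−z²)/(2L)=-0.1513
  √(A²+B²)=0.4746;  θ3 = -1.3715+1.8953 ≈ 0.5238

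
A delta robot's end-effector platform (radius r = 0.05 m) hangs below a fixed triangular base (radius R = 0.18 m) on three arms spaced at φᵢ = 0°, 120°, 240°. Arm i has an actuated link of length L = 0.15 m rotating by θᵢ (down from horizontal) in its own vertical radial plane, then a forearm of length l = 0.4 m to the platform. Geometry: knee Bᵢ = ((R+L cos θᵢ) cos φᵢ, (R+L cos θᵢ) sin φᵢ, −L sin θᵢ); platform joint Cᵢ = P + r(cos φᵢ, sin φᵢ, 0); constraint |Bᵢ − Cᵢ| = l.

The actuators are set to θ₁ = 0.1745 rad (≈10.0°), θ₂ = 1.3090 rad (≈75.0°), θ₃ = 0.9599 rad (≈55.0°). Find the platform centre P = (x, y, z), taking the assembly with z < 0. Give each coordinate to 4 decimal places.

(0.1481, -0.0554, -0.4004)

arm 1 at φ=0.0°: (R−r)+L cos θ1 = 0.2777;  O1 = (0.2777, 0.0000, -0.0260)
φ2=120.0°: virtual centre (-0.0844, 0.1462, -0.1449), radius l
φ3=240.0°: virtual centre (-0.1080, -0.1871, -0.1229), radius l
|O₂|²−|O₁|² = -0.0283;  |O₃|²−|O₁|² = -0.0160
linear system: -0.7243x+0.2924y = -0.0283−-0.2377z; -0.7715x+-0.3742y = -0.0160−-0.1937z
Cramer: x(z) = 0.0308-0.2931z;  y(z) = -0.0206+0.0868z
quadratic in z: (1.0935)z²+(0.1933)z+(-0.0979)=0, √Δ=0.6824 → z ∈ {-0.4004, 0.2236}; z = -0.4004 (taking z<0)
x = 0.1481, y = -0.0554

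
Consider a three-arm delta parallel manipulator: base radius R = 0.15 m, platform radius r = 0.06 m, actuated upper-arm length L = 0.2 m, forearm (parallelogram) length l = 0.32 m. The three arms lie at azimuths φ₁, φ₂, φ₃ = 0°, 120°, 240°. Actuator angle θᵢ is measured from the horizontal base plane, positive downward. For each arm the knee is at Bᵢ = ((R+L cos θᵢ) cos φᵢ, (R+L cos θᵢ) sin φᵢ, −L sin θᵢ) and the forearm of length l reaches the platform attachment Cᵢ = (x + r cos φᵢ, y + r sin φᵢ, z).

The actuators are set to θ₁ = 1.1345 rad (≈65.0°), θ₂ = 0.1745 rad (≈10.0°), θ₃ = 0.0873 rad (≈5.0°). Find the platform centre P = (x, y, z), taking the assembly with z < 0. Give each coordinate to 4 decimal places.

centre 1 = (0.1745·cos0.0°, 0.1745·sin0.0°, -0.1813) = (0.1745, 0.0000, -0.1813)
centre 2 = (0.2870·cos120.0°, 0.2870·sin120.0°, -0.0347) = (-0.1435, 0.2485, -0.0347)
φ3=240.0°: virtual centre (-0.1446, -0.2505, -0.0174), radius l
subtract pairs → two planes through P
[-0.6360 0.4970 0.2931]·P = 0.0202;  [-0.6383 -0.5010 0.3277]·P = 0.0206
det = 0.6359;  x = -0.0321+0.4870z,  y = -0.0003+0.0335z
quadratic in z: (1.2383)z²+(0.1613)z+(-0.0269)=0, √Δ=0.3988 → z ∈ {-0.2261, 0.0959}; z = -0.2261 (taking z<0)
x = -0.1422, y = -0.0079

(-0.1422, -0.0079, -0.2261)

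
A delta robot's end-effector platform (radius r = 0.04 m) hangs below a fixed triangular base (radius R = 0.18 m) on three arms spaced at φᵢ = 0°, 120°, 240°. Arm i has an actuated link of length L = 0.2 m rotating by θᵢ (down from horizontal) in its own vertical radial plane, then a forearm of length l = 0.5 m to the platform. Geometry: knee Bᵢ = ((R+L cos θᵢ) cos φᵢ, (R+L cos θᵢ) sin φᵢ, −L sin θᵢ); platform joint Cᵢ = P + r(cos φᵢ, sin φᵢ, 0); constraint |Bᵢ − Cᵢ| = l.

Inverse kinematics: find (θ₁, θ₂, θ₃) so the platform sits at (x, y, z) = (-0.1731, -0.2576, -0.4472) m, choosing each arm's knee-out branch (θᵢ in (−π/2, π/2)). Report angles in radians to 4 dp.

θ₁ = 1.3960, θ₂ = 1.3089, θ₃ = -0.2620

φ1=0.0° → target in arm frame (-0.1731, -0.2576)
  e−x'=0.3131;  (l²−L²−(e−x')²−y'²−z²)/2L = -0.3859
  θ1 = atan2(B,A) + arccos(C/0.5459) = 1.3960
arm 2 (φ=120.0°): x'=-0.1365, y'=0.2787
  e−x'=0.2765;  (l²−L²−(e−x')²−y'²−z²)/2L = -0.3603
  θ2 = atan2(B,A) + arccos(C/0.5258) = 1.3089
φ3=240.0° → target in arm frame (0.3096, -0.0211)
  e−x'=-0.1696;  (l²−L²−(e−x')²−y'²−z²)/2L = -0.0480
  γ=atan2(-0.4472,-0.1696)=-1.9334;  ψ=arccos(-0.1004)=1.6714;  θ3=γ+ψ≈-0.2620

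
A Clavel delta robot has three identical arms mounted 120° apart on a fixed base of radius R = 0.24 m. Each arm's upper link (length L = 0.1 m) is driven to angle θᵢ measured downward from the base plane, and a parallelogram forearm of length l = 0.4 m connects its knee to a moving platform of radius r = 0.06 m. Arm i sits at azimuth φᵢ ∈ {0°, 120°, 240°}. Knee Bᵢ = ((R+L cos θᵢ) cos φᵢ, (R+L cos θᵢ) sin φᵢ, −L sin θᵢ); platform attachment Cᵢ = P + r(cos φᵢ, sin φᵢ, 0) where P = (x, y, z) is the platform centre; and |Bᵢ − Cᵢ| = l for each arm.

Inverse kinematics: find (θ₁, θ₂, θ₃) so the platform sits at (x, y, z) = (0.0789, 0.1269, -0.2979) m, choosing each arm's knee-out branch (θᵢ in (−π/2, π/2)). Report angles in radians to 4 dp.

rotate P by −φ1: (0.0789, 0.1269, -0.2979)
  A cos θ + B sin θ = C:  0.1011·cos θ + -0.2979·sin θ = 0.1747
  γ=atan2(-0.2979,0.1011)=-1.2436;  ψ=arccos(0.5552)=0.9822;  θ1=γ+ψ≈-0.2614
arm 2 (φ=120.0°): x'=0.0704, y'=-0.1318
  e−x'=0.1096;  (l²−L²−(e−x')²−y'²−z²)/2L = 0.1594
  θ2 = atan2(B,A) + arccos(C/0.3174) = -0.1739
arm 3 (φ=240.0°): x'=-0.1493, y'=0.0049
  A cos θ + B sin θ = C:  0.3293·cos θ + -0.2979·sin θ = -0.2362
  θ3 = atan2(B,A) + arccos(C/0.4441) = 1.3963

θ₁ = -0.2614, θ₂ = -0.1739, θ₃ = 1.3963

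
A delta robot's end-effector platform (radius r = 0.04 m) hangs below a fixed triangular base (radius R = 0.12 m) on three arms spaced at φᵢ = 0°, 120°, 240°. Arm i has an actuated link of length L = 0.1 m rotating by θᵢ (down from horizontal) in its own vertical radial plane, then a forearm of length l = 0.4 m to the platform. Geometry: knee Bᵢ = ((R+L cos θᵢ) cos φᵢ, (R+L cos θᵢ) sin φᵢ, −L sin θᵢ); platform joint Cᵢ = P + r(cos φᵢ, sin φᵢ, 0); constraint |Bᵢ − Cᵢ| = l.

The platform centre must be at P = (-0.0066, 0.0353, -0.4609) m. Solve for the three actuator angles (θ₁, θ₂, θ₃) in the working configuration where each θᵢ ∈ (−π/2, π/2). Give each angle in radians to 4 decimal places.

θ₁ = 1.0473, θ₂ = 0.8729, θ₃ = 1.1346

rotate P by −φ1: (-0.0066, 0.0353, -0.4609)
  A cos θ + B sin θ = C:  0.0866·cos θ + -0.4609·sin θ = -0.3559
  √(A²+B²)=0.4690;  θ1 = -1.3851+2.4323 ≈ 1.0473
φ2=120.0° → target in arm frame (0.0339, -0.0119)
  e−x'=0.0461;  (l²−L²−(e−x')²−y'²−z²)/2L = -0.3235
  θ2 = atan2(B,A) + arccos(C/0.4632) = 0.8729
φ3=240.0° → target in arm frame (-0.0273, -0.0234)
  A cos θ + B sin θ = C:  0.1073·cos θ + -0.4609·sin θ = -0.3724
  √(A²+B²)=0.4732;  θ3 = -1.3421+2.4767 ≈ 1.1346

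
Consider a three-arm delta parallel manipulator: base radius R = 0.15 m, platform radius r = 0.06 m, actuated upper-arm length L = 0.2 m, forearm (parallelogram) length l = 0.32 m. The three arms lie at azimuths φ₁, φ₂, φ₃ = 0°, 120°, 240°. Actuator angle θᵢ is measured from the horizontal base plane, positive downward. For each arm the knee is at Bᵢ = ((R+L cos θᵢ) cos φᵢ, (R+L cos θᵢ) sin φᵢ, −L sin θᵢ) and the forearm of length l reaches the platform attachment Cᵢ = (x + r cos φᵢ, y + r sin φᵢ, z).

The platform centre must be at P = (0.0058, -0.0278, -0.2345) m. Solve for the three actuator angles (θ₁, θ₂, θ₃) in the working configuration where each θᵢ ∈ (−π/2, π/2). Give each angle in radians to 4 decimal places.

arm 1 (φ=0.0°): x'=0.0058, y'=-0.0278
  A=0.0842, B=-0.2345, C=(l²−L²−A²−y'²−z²)/(2L)=-0.0011
  √(A²+B²)=0.2492;  θ1 = -1.2261+1.5753 ≈ 0.3493
rotate P by −φ2: (-0.0270, 0.0089, -0.2345)
  A cos θ + B sin θ = C:  0.1170·cos θ + -0.2345·sin θ = -0.0159
  √(A²+B²)=0.2621;  θ2 = -1.1081+1.6314 ≈ 0.5233
arm 3 (φ=240.0°): x'=0.0212, y'=0.0189
  e−x'=0.0688;  (l²−L²−(e−x')²−y'²−z²)/2L = 0.0058
  γ=atan2(-0.2345,0.0688)=-1.2853;  ψ=arccos(0.0237)=1.5471;  θ3=γ+ψ≈0.2618

θ₁ = 0.3493, θ₂ = 0.5233, θ₃ = 0.2618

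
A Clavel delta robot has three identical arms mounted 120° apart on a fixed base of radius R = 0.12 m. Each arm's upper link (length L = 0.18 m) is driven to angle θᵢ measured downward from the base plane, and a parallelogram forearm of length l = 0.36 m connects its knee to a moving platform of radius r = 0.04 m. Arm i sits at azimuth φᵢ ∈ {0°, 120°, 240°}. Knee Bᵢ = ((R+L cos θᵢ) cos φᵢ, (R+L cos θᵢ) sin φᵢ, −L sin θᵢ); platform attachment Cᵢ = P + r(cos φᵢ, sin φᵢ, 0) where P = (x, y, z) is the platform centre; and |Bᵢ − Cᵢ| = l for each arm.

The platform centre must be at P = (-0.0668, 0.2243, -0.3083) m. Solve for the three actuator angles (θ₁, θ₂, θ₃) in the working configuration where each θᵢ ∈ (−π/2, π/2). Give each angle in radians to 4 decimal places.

θ₁ = 1.0473, θ₂ = -0.2620, θ₃ = 1.3089

rotate P by −φ1: (-0.0668, 0.2243, -0.3083)
  A=0.1468, B=-0.3083, C=(l²−L²−A²−y'²−z²)/(2L)=-0.1936
  θ1 = atan2(B,A) + arccos(C/0.3415) = 1.0473
rotate P by −φ2: (0.2276, -0.0543, -0.3083)
  A=-0.1476, B=-0.3083, C=(l²−L²−A²−y'²−z²)/(2L)=-0.0628
  √(A²+B²)=0.3418;  θ2 = -2.0174+1.7555 ≈ -0.2620
rotate P by −φ3: (-0.1608, -0.1700, -0.3083)
  A cos θ + B sin θ = C:  0.2408·cos θ + -0.3083·sin θ = -0.2354
  γ=atan2(-0.3083,0.2408)=-0.9076;  ψ=arccos(-0.6018)=2.2165;  θ3=γ+ψ≈1.3089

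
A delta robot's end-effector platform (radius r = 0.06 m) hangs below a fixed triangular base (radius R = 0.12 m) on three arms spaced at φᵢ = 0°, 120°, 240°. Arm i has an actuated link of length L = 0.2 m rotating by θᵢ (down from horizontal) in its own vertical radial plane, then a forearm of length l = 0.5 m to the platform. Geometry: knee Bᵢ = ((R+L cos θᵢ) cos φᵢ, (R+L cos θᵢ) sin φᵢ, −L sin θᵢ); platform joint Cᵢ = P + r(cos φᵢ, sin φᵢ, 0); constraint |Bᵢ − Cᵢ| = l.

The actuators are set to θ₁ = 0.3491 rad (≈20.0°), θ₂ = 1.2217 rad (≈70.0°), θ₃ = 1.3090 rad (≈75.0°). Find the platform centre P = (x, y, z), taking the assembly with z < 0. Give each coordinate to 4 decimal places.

(0.2507, 0.0292, -0.5676)

arm 1 at φ=0.0°: (R−r)+L cos θ1 = 0.2479;  O1 = (0.2479, 0.0000, -0.0684)
φ2=120.0°: virtual centre (-0.0642, 0.1112, -0.1879), radius l
φ3=240.0°: virtual centre (-0.0559, -0.0968, -0.1932), radius l
subtract pairs → two planes through P
plane₁₂: -0.6243x+0.2224y+-0.2391z = -0.0143
det = 0.2560;  x = 0.0250+-0.3976z,  y = 0.0058+-0.0411z
quadratic in z: (1.1598)z²+(0.3136)z+(-0.1956)=0, √Δ=1.0029 → z ∈ {-0.5676, 0.2972}; z = -0.5676 (taking z<0)
x = 0.2507, y = 0.0292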